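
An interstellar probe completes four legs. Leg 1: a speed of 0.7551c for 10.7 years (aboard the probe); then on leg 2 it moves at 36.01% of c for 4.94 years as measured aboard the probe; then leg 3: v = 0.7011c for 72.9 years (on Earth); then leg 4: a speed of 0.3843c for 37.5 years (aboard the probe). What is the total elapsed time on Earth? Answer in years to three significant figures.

Δt = 135 years

Leg 1: γ = 1/√(1 − 0.7551²) = 1/√0.4298 = 1.525; Δt_1 = 1.525 × 10.7 = 16.32 years.
Leg 2: β = 0.3601; γ = 1/√(1 − 0.3601²) = 1/√0.8703 = 1.072; Δt_2 = 1.072 × 4.94 = 5.295 years.
Leg 3: 72.9 years is already measured on Earth.
Leg 4: γ = 1/√(1 − 0.3843²) = 1/√0.8523 = 1.083; Δt_4 = 1.083 × 37.5 = 40.62 years.
Total: 16.32 + 5.295 + 72.90 + 40.62 years.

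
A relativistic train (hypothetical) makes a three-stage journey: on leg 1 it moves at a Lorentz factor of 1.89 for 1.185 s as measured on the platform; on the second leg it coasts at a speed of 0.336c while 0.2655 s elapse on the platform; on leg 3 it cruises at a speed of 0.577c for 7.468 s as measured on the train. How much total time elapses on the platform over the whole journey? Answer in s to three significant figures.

Δt = 10.6 s

Leg 1: 1.185 s is already measured on the platform.
Leg 2: 0.2655 s is already measured on the platform.
Leg 3: γ = 1/√(1 − 0.577²) = 1/√0.6671 = 1.224; Δt_3 = 1.224 × 7.468 = 9.144 s.
Total: 1.185 + 0.2655 + 9.144 s.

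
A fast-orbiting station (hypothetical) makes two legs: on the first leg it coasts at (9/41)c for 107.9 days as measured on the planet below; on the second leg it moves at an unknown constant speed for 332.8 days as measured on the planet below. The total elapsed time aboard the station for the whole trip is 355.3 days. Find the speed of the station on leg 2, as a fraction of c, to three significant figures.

β = 0.660

Leg 1: γ = 1/√(1 − (9/41)²) = 41/40 = 1.025; τ_1 = 107.9/1.025 = 105.3 days.
Leg 2: speed unknown; τ_2 = 332.8/γ_2.
Total proper time: 105.3 + τ_2 = 355.3, so τ_2 = 355.3 − 105.3 = 250.0 days.
γ_2 = 332.8/250.0 = 1.331; β = √(1 − 1/γ²) = √0.4356.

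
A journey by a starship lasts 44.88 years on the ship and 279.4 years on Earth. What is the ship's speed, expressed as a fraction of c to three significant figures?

The proper time is measured on the ship (both events occur at the ship's location); Δt is measured on Earth. γ = Δt/τ = 279.4/44.88 = 6.225.
β = √(1 − 1/γ²) = √(1 − 0.02580) = √0.9742

v = 0.987c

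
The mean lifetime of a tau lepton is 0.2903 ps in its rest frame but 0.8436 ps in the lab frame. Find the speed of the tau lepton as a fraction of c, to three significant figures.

β = 0.939

γ = Δt/τ₀ = 0.8436/0.2903 = 2.906
β = √(1 − 1/γ²) = √(1 − 0.1184) = √0.8816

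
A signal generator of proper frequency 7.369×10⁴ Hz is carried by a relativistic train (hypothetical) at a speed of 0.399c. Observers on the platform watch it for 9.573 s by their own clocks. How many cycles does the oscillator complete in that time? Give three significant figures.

γ = 1/√(1 − 0.399²) = 1/√0.8408 = 1.091
During 9.573 s of lab time, the oscillator's proper time advances by τ = Δt/γ = 9.573/1.091 = 8.778 s = 8.778×10⁰ s.
N = f × τ = 7.369×10⁴ × 8.778×10⁰ = 6.468×10⁵.

N = 6.47×10⁵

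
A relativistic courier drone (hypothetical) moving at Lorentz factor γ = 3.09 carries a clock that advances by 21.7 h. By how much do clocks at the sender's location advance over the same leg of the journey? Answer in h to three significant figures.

Δt = 67.1 h

γ = 3.09
The interval measured aboard the drone is the proper time (both events occur at the same place in that frame); the lab-frame interval is Δt = γτ = 3.090 × 21.7 h.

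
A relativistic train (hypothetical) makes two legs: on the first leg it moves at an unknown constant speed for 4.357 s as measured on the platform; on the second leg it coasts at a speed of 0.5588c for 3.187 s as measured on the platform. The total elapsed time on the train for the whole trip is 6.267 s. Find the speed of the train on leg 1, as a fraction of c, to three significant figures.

Leg 1: speed unknown; τ_1 = 4.357/γ_1.
Leg 2: γ = 1/√(1 − 0.5588²) = 1/√0.6877 = 1.206; τ_2 = 3.187/1.206 = 2.643 s.
Total proper time: τ_1 + 2.643 = 6.267, so τ_1 = 6.267 − 2.643 = 3.624 s.
γ_1 = 4.357/3.624 = 1.202; β = √(1 − 1/γ²) = √0.3082.

β = 0.555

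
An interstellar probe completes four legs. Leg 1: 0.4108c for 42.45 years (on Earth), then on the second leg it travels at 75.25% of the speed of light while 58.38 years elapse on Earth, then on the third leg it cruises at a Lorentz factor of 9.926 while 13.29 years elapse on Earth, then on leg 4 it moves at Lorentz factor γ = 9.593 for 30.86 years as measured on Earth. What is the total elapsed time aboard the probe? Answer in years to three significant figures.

Leg 1: γ = 1/√(1 − 0.4108²) = 1/√0.8312 = 1.097; τ_1 = 42.45/1.097 = 38.70 years.
Leg 2: β = 0.7525; γ = 1/√(1 − 0.7525²) = 1/√0.4337 = 1.518; τ_2 = 58.38/1.518 = 38.45 years.
Leg 3: γ = 9.926; τ_3 = 13.29/9.926 = 1.339 years.
Leg 4: γ = 9.593; τ_4 = 30.86/9.593 = 3.217 years.
Total: 38.70 + 38.45 + 1.339 + 3.217 years.

τ = 81.7 years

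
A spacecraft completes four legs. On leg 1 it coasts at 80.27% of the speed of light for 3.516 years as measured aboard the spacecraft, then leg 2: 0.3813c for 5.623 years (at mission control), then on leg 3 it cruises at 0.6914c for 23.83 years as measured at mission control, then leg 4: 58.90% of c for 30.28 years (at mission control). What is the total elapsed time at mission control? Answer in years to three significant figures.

Δt = 65.6 years

Leg 1: β = 0.8027; γ = 1/√(1 − 0.8027²) = 1/√0.3557 = 1.677; Δt_1 = 1.677 × 3.516 = 5.896 years.
Leg 2: 5.623 years is already measured at mission control.
Leg 3: 23.83 years is already measured at mission control.
Leg 4: 30.28 years is already measured at mission control.
Total: 5.896 + 5.623 + 23.83 + 30.28 years.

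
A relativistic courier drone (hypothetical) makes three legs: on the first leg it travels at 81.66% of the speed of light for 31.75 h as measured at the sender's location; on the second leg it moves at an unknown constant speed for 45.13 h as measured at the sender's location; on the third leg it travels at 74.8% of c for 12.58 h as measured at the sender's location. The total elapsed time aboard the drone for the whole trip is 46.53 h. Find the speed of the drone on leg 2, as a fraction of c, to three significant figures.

Leg 1: β = 0.8166; γ = 1/√(1 − 0.8166²) = 1/√0.3332 = 1.732; τ_1 = 31.75/1.732 = 18.33 h.
Leg 2: speed unknown; τ_2 = 45.13/γ_2.
Leg 3: β = 0.748; γ = 1/√(1 − 0.748²) = 1/√0.4405 = 1.507; τ_3 = 12.58/1.507 = 8.349 h.
Total proper time: 18.33 + τ_2 + 8.349 = 46.53, so τ_2 = 46.53 − 26.68 = 19.85 h.
γ_2 = 45.13/19.85 = 2.273; β = √(1 − 1/γ²) = √0.8065.

β = 0.898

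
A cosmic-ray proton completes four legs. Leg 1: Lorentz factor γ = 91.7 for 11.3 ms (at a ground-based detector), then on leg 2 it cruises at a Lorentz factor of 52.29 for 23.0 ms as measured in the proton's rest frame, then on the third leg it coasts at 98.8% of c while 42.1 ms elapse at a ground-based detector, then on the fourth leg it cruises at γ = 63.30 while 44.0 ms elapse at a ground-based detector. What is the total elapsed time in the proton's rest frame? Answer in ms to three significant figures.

Leg 1: γ = 91.7; τ_1 = 11.3/91.70 = 0.1232 ms.
Leg 2: 23.0 ms is already measured in the proton's rest frame.
Leg 3: β = 0.988; γ = 1/√(1 − 0.988²) = 1/√0.02386 = 6.474; τ_3 = 42.1/6.474 = 6.503 ms.
Leg 4: γ = 63.30; τ_4 = 44.0/63.30 = 0.6951 ms.
Total: 0.1232 + 23.00 + 6.503 + 0.6951 ms.

τ = 30.3 ms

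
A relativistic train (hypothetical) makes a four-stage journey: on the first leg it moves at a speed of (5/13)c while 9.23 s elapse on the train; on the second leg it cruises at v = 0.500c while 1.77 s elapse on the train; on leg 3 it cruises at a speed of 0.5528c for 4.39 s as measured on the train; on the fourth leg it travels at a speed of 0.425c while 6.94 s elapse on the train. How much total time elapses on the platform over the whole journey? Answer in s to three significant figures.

Δt = 25.0 s

Leg 1: γ = 1/√(1 − (5/13)²) = 13/12 ≈ 1.083; Δt_1 = 1.083 × 9.23 = 9.999 s.
Leg 2: γ = 1/√(1 − 0.500²) = 1/√0.7500 = 1.155; Δt_2 = 1.155 × 1.77 = 2.044 s.
Leg 3: γ = 1/√(1 − 0.5528²) = 1/√0.6944 = 1.200; Δt_3 = 1.200 × 4.39 = 5.268 s.
Leg 4: γ = 1/√(1 − 0.425²) = 1/√0.8194 = 1.105; Δt_4 = 1.105 × 6.94 = 7.667 s.
Total: 9.999 + 2.044 + 5.268 + 7.667 s.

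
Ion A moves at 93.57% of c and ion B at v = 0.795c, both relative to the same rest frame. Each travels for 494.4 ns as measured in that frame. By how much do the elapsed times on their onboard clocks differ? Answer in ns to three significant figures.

A: β = 0.9357; γ = 1/√(1 − 0.9357²) = 1/√0.1245 = 2.834; τ_A = 494.4/2.834 = 174.4 ns.
B: γ = 1/√(1 − 0.795²) = 1/√0.3680 = 1.649; τ_B = 494.4/1.649 = 299.9 ns.

|τ_A − τ_B| = 125 ns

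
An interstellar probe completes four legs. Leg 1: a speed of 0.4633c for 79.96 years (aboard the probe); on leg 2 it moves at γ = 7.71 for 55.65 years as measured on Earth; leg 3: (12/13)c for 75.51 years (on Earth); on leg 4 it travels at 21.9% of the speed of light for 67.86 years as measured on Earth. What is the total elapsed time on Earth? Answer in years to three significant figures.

Leg 1: γ = 1/√(1 − 0.4633²) = 1/√0.7854 = 1.128; Δt_1 = 1.128 × 79.96 = 90.23 years.
Leg 2: 55.65 years is already measured on Earth.
Leg 3: 75.51 years is already measured on Earth.
Leg 4: 67.86 years is already measured on Earth.
Total: 90.23 + 55.65 + 75.51 + 67.86 years.

Δt = 289 years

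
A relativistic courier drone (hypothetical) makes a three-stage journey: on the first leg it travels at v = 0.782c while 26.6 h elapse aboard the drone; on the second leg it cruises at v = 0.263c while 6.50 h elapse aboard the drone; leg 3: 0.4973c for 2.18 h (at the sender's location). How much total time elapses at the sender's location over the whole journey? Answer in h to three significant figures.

Leg 1: γ = 1/√(1 − 0.782²) = 1/√0.3885 = 1.604; Δt_1 = 1.604 × 26.6 = 42.68 h.
Leg 2: γ = 1/√(1 − 0.263²) = 1/√0.9308 = 1.036; Δt_2 = 1.036 × 6.50 = 6.737 h.
Leg 3: 2.18 h is already measured at the sender's location.
Total: 42.68 + 6.737 + 2.180 h.

Δt = 51.6 h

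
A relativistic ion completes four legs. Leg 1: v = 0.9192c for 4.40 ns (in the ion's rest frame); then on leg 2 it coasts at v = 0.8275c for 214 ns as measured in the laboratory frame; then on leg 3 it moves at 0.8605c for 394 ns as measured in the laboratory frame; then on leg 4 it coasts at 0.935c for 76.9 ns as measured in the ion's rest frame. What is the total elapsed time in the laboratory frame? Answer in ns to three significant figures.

Δt = 836 ns

Leg 1: γ = 1/√(1 − 0.9192²) = 1/√0.1551 = 2.539; Δt_1 = 2.539 × 4.40 = 11.17 ns.
Leg 2: 214 ns is already measured in the laboratory frame.
Leg 3: 394 ns is already measured in the laboratory frame.
Leg 4: γ = 1/√(1 − 0.935²) = 1/√0.1258 = 2.820; Δt_4 = 2.820 × 76.9 = 216.8 ns.
Total: 11.17 + 214.0 + 394.0 + 216.8 ns.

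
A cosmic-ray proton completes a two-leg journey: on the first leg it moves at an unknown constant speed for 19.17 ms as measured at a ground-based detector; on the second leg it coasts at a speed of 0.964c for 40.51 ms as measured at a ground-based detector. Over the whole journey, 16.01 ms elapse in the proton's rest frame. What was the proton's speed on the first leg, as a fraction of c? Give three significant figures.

Leg 1: speed unknown; τ_1 = 19.17/γ_1.
Leg 2: γ = 1/√(1 − 0.964²) = 1/√0.07070 = 3.761; τ_2 = 40.51/3.761 = 10.77 ms.
Total proper time: τ_1 + 10.77 = 16.01, so τ_1 = 16.01 − 10.77 = 5.238 ms.
γ_1 = 19.17/5.238 = 3.660; β = √(1 − 1/γ²) = √0.9253.

β = 0.962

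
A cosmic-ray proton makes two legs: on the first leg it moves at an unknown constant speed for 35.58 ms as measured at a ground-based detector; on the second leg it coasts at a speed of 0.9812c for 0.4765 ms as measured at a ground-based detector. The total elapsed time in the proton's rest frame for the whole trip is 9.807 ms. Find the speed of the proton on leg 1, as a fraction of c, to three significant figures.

β = 0.962

Leg 1: speed unknown; τ_1 = 35.58/γ_1.
Leg 2: γ = 1/√(1 − 0.9812²) = 1/√0.03725 = 5.182; τ_2 = 0.4765/5.182 = 0.09196 ms.
Total proper time: τ_1 + 0.09196 = 9.807, so τ_1 = 9.807 − 0.09196 = 9.715 ms.
γ_1 = 35.58/9.715 = 3.662; β = √(1 − 1/γ²) = √0.9254.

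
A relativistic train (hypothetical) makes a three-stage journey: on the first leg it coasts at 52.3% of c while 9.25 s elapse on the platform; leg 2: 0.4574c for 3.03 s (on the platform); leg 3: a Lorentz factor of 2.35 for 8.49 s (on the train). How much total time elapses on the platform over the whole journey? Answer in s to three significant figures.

Leg 1: 9.25 s is already measured on the platform.
Leg 2: 3.03 s is already measured on the platform.
Leg 3: γ = 2.35; Δt_3 = 2.350 × 8.49 = 19.95 s.
Total: 9.250 + 3.030 + 19.95 s.

Δt = 32.2 s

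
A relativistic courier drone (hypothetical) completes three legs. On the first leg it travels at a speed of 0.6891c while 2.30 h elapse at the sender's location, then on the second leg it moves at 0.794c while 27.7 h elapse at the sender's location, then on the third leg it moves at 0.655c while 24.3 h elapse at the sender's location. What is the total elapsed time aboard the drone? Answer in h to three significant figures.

τ = 36.9 h

Leg 1: γ = 1/√(1 − 0.6891²) = 1/√0.5251 = 1.380; τ_1 = 2.30/1.380 = 1.667 h.
Leg 2: γ = 1/√(1 − 0.794²) = 1/√0.3696 = 1.645; τ_2 = 27.7/1.645 = 16.84 h.
Leg 3: γ = 1/√(1 − 0.655²) = 1/√0.5710 = 1.323; τ_3 = 24.3/1.323 = 18.36 h.
Total: 1.667 + 16.84 + 18.36 h.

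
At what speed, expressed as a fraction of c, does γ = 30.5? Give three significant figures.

β = √(1 − 1/γ²) = √(1 − 1/30.5²) = √(1 − 0.001075) = √0.9989

β = 0.999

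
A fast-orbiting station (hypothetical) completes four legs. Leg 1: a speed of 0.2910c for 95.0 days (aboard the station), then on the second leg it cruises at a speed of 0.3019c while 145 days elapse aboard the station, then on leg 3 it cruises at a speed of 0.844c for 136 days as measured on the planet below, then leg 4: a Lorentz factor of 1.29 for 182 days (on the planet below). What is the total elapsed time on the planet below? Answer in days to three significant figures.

Δt = 569 days

Leg 1: γ = 1/√(1 − 0.2910²) = 1/√0.9153 = 1.045; Δt_1 = 1.045 × 95.0 = 99.30 days.
Leg 2: γ = 1/√(1 − 0.3019²) = 1/√0.9089 = 1.049; Δt_2 = 1.049 × 145 = 152.1 days.
Leg 3: 136 days is already measured on the planet below.
Leg 4: 182 days is already measured on the planet below.
Total: 99.30 + 152.1 + 136.0 + 182.0 days.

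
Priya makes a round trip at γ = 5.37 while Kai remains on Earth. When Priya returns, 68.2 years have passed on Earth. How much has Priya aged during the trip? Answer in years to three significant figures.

τ = 12.7 years

γ = 5.37
Priya's clock measures proper time along the trip: τ = Δt/γ = 68.2/5.370 years.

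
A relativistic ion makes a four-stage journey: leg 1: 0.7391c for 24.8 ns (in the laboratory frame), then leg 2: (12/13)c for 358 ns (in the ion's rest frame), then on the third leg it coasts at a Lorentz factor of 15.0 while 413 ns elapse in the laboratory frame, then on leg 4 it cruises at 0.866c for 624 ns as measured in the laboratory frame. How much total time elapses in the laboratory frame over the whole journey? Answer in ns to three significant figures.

Leg 1: 24.8 ns is already measured in the laboratory frame.
Leg 2: γ = 1/√(1 − (12/13)²) = 13/5 = 2.600; Δt_2 = 2.600 × 358 = 930.8 ns.
Leg 3: 413 ns is already measured in the laboratory frame.
Leg 4: 624 ns is already measured in the laboratory frame.
Total: 24.80 + 930.8 + 413.0 + 624.0 ns.

Δt = 1990 ns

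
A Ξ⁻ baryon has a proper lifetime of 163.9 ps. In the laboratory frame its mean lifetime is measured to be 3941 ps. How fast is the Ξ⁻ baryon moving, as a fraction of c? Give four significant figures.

v = 0.9991c

γ = Δt/τ₀ = 3941/163.9 = 24.05
β = √(1 − 1/γ²) = √(1 − 0.001730) = √0.9983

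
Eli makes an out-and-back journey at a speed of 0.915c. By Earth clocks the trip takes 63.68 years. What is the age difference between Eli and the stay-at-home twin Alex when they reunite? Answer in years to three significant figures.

Δt − τ = 38.0 years

γ = 1/√(1 − 0.915²) = 1/√0.1628 = 2.479
Eli's elapsed proper time: τ = 63.68/2.479 = 25.69 years.
Age gap = Δt − τ = 63.68 − 25.69 years.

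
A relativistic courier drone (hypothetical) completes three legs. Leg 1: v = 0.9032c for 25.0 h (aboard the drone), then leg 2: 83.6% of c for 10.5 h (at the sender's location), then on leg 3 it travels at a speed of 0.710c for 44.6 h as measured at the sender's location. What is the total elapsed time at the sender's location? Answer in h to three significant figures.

Δt = 113 h

Leg 1: γ = 1/√(1 − 0.9032²) = 1/√0.1842 = 2.330; Δt_1 = 2.330 × 25.0 = 58.25 h.
Leg 2: 10.5 h is already measured at the sender's location.
Leg 3: 44.6 h is already measured at the sender's location.
Total: 58.25 + 10.50 + 44.60 h.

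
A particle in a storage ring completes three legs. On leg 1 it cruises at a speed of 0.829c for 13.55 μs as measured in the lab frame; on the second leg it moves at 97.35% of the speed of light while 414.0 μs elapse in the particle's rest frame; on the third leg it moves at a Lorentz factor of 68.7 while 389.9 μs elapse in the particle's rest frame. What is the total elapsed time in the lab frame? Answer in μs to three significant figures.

Leg 1: 13.55 μs is already measured in the lab frame.
Leg 2: β = 0.9735; γ = 1/√(1 − 0.9735²) = 1/√0.05230 = 4.373; Δt_2 = 4.373 × 414.0 = 1810 μs.
Leg 3: γ = 68.7; Δt_3 = 68.70 × 389.9 = 2.679×10⁴ μs.
Total: 13.55 + 1810 + 2.679×10⁴ μs.

Δt = 2.86×10⁴ μs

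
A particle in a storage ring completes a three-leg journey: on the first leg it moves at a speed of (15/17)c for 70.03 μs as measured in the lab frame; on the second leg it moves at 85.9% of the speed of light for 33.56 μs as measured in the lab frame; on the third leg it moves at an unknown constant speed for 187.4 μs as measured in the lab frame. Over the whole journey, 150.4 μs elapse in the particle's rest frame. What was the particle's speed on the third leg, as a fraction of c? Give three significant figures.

β = 0.845

Leg 1: γ = 1/√(1 − (15/17)²) = 17/8 = 2.125; τ_1 = 70.03/2.125 = 32.96 μs.
Leg 2: β = 0.859; γ = 1/√(1 − 0.859²) = 1/√0.2621 = 1.953; τ_2 = 33.56/1.953 = 17.18 μs.
Leg 3: speed unknown; τ_3 = 187.4/γ_3.
Total proper time: 32.96 + 17.18 + τ_3 = 150.4, so τ_3 = 150.4 − 50.14 = 100.3 μs.
γ_3 = 187.4/100.3 = 1.869; β = √(1 − 1/γ²) = √0.7138.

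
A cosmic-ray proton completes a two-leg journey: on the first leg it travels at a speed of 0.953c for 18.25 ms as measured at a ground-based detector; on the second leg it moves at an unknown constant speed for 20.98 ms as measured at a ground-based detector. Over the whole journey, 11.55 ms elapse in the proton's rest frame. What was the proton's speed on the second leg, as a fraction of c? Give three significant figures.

β = 0.958

Leg 1: γ = 1/√(1 − 0.953²) = 1/√0.09179 = 3.301; τ_1 = 18.25/3.301 = 5.529 ms.
Leg 2: speed unknown; τ_2 = 20.98/γ_2.
Total proper time: 5.529 + τ_2 = 11.55, so τ_2 = 11.55 − 5.529 = 6.021 ms.
γ_2 = 20.98/6.021 = 3.485; β = √(1 − 1/γ²) = √0.9176.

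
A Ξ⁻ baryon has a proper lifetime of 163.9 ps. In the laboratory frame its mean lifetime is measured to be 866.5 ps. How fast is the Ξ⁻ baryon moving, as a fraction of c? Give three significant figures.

γ = Δt/τ₀ = 866.5/163.9 = 5.287
β = √(1 − 1/γ²) = √(1 − 0.03578) = √0.9642

β = 0.982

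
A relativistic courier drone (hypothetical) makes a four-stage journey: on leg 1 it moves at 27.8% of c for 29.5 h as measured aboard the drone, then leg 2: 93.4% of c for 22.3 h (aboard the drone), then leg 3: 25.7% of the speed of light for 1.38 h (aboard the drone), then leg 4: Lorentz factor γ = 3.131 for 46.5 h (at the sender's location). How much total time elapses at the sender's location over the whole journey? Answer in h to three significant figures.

Leg 1: β = 0.278; γ = 1/√(1 − 0.278²) = 1/√0.9227 = 1.041; Δt_1 = 1.041 × 29.5 = 30.71 h.
Leg 2: β = 0.934; γ = 1/√(1 − 0.934²) = 1/√0.1276 = 2.799; Δt_2 = 2.799 × 22.3 = 62.42 h.
Leg 3: β = 0.257; γ = 1/√(1 − 0.257²) = 1/√0.9340 = 1.035; Δt_3 = 1.035 × 1.38 = 1.428 h.
Leg 4: 46.5 h is already measured at the sender's location.
Total: 30.71 + 62.42 + 1.428 + 46.50 h.

Δt = 141 h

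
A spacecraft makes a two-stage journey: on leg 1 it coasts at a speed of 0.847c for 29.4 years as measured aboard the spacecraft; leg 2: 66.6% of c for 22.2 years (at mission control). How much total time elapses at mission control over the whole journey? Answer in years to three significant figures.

Δt = 77.5 years

Leg 1: γ = 1/√(1 − 0.847²) = 1/√0.2826 = 1.881; Δt_1 = 1.881 × 29.4 = 55.31 years.
Leg 2: 22.2 years is already measured at mission control.
Total: 55.31 + 22.20 years.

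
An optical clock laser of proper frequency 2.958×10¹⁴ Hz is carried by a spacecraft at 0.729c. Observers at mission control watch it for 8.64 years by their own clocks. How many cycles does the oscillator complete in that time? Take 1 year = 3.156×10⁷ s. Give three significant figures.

γ = 1/√(1 − 0.729²) = 1/√0.4686 = 1.461
During 8.64 years of lab time, the oscillator's proper time advances by τ = Δt/γ = 8.64/1.461 = 5.914 years = 1.867×10⁸ s.
N = f × τ = 2.958×10¹⁴ × 1.867×10⁸ = 5.521×10²².

N = 5.52×10²²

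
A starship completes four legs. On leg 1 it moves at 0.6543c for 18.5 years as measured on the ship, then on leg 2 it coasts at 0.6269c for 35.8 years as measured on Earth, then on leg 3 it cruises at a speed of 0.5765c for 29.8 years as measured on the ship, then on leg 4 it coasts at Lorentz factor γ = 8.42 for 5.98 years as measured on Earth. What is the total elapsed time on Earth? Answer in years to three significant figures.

Δt = 103 years

Leg 1: γ = 1/√(1 − 0.6543²) = 1/√0.5719 = 1.322; Δt_1 = 1.322 × 18.5 = 24.46 years.
Leg 2: 35.8 years is already measured on Earth.
Leg 3: γ = 1/√(1 − 0.5765²) = 1/√0.6676 = 1.224; Δt_3 = 1.224 × 29.8 = 36.47 years.
Leg 4: 5.98 years is already measured on Earth.
Total: 24.46 + 35.80 + 36.47 + 5.980 years.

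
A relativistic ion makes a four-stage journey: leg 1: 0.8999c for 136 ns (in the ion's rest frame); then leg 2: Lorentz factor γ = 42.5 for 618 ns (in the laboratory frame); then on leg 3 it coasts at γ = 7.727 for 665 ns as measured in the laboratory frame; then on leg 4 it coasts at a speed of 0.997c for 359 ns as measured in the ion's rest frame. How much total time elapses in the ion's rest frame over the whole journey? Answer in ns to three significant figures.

τ = 596 ns

Leg 1: 136 ns is already measured in the ion's rest frame.
Leg 2: γ = 42.5; τ_2 = 618/42.50 = 14.54 ns.
Leg 3: γ = 7.727; τ_3 = 665/7.727 = 86.06 ns.
Leg 4: 359 ns is already measured in the ion's rest frame.
Total: 136.0 + 14.54 + 86.06 + 359.0 ns.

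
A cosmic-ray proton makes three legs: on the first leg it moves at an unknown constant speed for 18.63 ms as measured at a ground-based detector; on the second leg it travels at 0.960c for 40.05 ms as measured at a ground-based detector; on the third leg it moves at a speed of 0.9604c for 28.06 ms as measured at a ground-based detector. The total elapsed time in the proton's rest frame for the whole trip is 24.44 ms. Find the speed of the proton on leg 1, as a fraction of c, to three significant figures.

β = 0.957

Leg 1: speed unknown; τ_1 = 18.63/γ_1.
Leg 2: γ = 1/√(1 − 0.960²) = 25/7 ≈ 3.571; τ_2 = 40.05/3.571 = 11.21 ms.
Leg 3: γ = 1/√(1 − 0.9604²) = 1/√0.07763 = 3.589; τ_3 = 28.06/3.589 = 7.818 ms.
Total proper time: τ_1 + 11.21 + 7.818 = 24.44, so τ_1 = 24.44 − 19.03 = 5.408 ms.
γ_1 = 18.63/5.408 = 3.445; β = √(1 − 1/γ²) = √0.9157.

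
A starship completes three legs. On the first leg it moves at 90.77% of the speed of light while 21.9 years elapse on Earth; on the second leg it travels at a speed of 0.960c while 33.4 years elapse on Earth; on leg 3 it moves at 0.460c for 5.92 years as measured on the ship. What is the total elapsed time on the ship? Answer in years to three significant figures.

τ = 24.5 years

Leg 1: β = 0.9077; γ = 1/√(1 − 0.9077²) = 1/√0.1761 = 2.383; τ_1 = 21.9/2.383 = 9.190 years.
Leg 2: γ = 1/√(1 − 0.960²) = 1/√0.07840 = 3.571; τ_2 = 33.4/3.571 = 9.352 years.
Leg 3: 5.92 years is already measured on the ship.
Total: 9.190 + 9.352 + 5.920 years.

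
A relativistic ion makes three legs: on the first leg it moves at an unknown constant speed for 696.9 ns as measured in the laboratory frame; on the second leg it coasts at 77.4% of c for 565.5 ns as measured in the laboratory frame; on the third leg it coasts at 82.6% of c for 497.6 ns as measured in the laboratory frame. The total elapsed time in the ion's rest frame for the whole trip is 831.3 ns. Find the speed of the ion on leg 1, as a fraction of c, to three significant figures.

Leg 1: speed unknown; τ_1 = 696.9/γ_1.
Leg 2: β = 0.774; γ = 1/√(1 − 0.774²) = 1/√0.4009 = 1.579; τ_2 = 565.5/1.579 = 358.1 ns.
Leg 3: β = 0.826; γ = 1/√(1 − 0.826²) = 1/√0.3177 = 1.774; τ_3 = 497.6/1.774 = 280.5 ns.
Total proper time: τ_1 + 358.1 + 280.5 = 831.3, so τ_1 = 831.3 − 638.5 = 192.8 ns.
γ_1 = 696.9/192.8 = 3.616; β = √(1 − 1/γ²) = √0.9235.

β = 0.961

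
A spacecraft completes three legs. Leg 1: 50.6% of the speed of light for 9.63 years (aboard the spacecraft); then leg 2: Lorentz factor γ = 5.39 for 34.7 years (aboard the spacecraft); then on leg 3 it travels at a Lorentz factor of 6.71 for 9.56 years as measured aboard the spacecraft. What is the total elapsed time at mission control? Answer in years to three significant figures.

Δt = 262 years

Leg 1: β = 0.506; γ = 1/√(1 − 0.506²) = 1/√0.7440 = 1.159; Δt_1 = 1.159 × 9.63 = 11.16 years.
Leg 2: γ = 5.39; Δt_2 = 5.390 × 34.7 = 187.0 years.
Leg 3: γ = 6.71; Δt_3 = 6.710 × 9.56 = 64.15 years.
Total: 11.16 + 187.0 + 64.15 years.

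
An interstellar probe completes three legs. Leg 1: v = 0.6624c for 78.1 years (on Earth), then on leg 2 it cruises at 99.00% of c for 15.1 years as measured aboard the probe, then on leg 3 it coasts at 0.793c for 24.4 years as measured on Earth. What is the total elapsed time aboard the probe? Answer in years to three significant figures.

τ = 88.5 years

Leg 1: γ = 1/√(1 − 0.6624²) = 1/√0.5612 = 1.335; τ_1 = 78.1/1.335 = 58.51 years.
Leg 2: 15.1 years is already measured aboard the probe.
Leg 3: γ = 1/√(1 − 0.793²) = 1/√0.3712 = 1.641; τ_3 = 24.4/1.641 = 14.87 years.
Total: 58.51 + 15.10 + 14.87 years.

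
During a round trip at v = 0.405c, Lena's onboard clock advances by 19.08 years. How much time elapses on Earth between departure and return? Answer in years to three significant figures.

Δt = 20.9 years

γ = 1/√(1 − 0.405²) = 1/√0.8360 = 1.094
Earth-frame duration is the dilated interval: Δt = γτ = 1.094 × 19.08 years.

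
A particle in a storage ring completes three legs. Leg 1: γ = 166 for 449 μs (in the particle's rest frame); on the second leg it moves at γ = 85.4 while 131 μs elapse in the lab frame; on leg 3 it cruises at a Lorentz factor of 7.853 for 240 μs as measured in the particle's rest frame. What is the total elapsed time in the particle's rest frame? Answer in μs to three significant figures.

Leg 1: 449 μs is already measured in the particle's rest frame.
Leg 2: γ = 85.4; τ_2 = 131/85.40 = 1.534 μs.
Leg 3: 240 μs is already measured in the particle's rest frame.
Total: 449.0 + 1.534 + 240.0 μs.

τ = 691 μs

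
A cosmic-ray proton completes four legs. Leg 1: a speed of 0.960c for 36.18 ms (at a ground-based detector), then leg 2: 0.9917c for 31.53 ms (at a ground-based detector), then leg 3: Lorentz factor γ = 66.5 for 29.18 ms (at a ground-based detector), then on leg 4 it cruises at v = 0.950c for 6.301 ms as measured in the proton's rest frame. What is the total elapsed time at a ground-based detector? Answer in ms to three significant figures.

Δt = 117 ms

Leg 1: 36.18 ms is already measured at a ground-based detector.
Leg 2: 31.53 ms is already measured at a ground-based detector.
Leg 3: 29.18 ms is already measured at a ground-based detector.
Leg 4: γ = 1/√(1 − 0.950²) = 1/√0.09750 = 3.203; Δt_4 = 3.203 × 6.301 = 20.18 ms.
Total: 36.18 + 31.53 + 29.18 + 20.18 ms.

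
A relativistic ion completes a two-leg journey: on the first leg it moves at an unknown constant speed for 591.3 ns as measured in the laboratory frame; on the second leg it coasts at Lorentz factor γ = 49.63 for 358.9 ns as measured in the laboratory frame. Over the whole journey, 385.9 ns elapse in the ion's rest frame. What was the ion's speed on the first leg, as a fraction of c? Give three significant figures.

Leg 1: speed unknown; τ_1 = 591.3/γ_1.
Leg 2: γ = 49.63; τ_2 = 358.9/49.63 = 7.232 ns.
Total proper time: τ_1 + 7.232 = 385.9, so τ_1 = 385.9 − 7.232 = 378.7 ns.
γ_1 = 591.3/378.7 = 1.562; β = √(1 − 1/γ²) = √0.5899.

β = 0.768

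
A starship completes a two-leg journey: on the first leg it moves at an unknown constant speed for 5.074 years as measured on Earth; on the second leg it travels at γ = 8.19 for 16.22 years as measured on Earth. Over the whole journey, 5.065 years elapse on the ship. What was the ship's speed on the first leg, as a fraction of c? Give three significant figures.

β = 0.794

Leg 1: speed unknown; τ_1 = 5.074/γ_1.
Leg 2: γ = 8.19; τ_2 = 16.22/8.190 = 1.980 years.
Total proper time: τ_1 + 1.980 = 5.065, so τ_1 = 5.065 − 1.980 = 3.085 years.
γ_1 = 5.074/3.085 = 1.645; β = √(1 − 1/γ²) = √0.6304.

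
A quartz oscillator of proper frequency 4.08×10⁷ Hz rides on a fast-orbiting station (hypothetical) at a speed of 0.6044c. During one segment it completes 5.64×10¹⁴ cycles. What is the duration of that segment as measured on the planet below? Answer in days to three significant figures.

γ = 1/√(1 − 0.6044²) = 1/√0.6347 = 1.255
Proper time for N cycles: τ = N/f = 5.64×10¹⁴/(4.08×10⁷) = 1.382×10⁷ s = 160.0 days.
Lab-frame duration Δt = γτ = 1.255 × 160.0 = 200.8 days.

Δt = 201 days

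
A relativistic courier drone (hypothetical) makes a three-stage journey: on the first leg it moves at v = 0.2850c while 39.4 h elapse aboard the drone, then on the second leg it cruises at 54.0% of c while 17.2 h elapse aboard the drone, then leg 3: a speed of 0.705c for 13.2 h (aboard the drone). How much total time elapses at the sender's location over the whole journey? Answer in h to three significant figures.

Δt = 80.2 h

Leg 1: γ = 1/√(1 − 0.2850²) = 1/√0.9188 = 1.043; Δt_1 = 1.043 × 39.4 = 41.10 h.
Leg 2: β = 0.540; γ = 1/√(1 − 0.540²) = 1/√0.7084 = 1.188; Δt_2 = 1.188 × 17.2 = 20.44 h.
Leg 3: γ = 1/√(1 − 0.705²) = 1/√0.5030 = 1.410; Δt_3 = 1.410 × 13.2 = 18.61 h.
Total: 41.10 + 20.44 + 18.61 h.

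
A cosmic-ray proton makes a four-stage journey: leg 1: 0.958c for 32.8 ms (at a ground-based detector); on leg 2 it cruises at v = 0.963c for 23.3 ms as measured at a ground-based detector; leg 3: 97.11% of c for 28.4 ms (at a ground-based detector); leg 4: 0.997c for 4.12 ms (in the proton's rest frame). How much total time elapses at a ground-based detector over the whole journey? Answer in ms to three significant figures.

Δt = 138 ms

Leg 1: 32.8 ms is already measured at a ground-based detector.
Leg 2: 23.3 ms is already measured at a ground-based detector.
Leg 3: 28.4 ms is already measured at a ground-based detector.
Leg 4: γ = 1/√(1 − 0.997²) = 1/√0.005991 = 12.92; Δt_4 = 12.92 × 4.12 = 53.23 ms.
Total: 32.80 + 23.30 + 28.40 + 53.23 ms.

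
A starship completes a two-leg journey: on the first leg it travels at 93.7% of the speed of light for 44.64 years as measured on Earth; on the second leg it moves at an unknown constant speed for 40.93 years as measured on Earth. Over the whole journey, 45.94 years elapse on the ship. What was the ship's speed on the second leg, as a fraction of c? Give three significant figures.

β = 0.671

Leg 1: β = 0.937; γ = 1/√(1 − 0.937²) = 1/√0.1220 = 2.863; τ_1 = 44.64/2.863 = 15.59 years.
Leg 2: speed unknown; τ_2 = 40.93/γ_2.
Total proper time: 15.59 + τ_2 = 45.94, so τ_2 = 45.94 − 15.59 = 30.35 years.
γ_2 = 40.93/30.35 = 1.349; β = √(1 − 1/γ²) = √0.4503.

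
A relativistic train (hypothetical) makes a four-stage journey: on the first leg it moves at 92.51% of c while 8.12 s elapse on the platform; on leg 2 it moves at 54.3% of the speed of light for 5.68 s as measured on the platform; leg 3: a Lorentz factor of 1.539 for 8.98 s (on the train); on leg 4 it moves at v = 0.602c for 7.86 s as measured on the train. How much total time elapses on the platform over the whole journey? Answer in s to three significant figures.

Δt = 37.5 s

Leg 1: 8.12 s is already measured on the platform.
Leg 2: 5.68 s is already measured on the platform.
Leg 3: γ = 1.539; Δt_3 = 1.539 × 8.98 = 13.82 s.
Leg 4: γ = 1/√(1 − 0.602²) = 1/√0.6376 = 1.252; Δt_4 = 1.252 × 7.86 = 9.844 s.
Total: 8.120 + 5.680 + 13.82 + 9.844 s.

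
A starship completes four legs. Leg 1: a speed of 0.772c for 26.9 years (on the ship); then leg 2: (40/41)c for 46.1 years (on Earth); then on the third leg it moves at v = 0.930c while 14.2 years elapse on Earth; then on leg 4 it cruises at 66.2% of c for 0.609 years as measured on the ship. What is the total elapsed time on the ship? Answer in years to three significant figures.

Leg 1: 26.9 years is already measured on the ship.
Leg 2: γ = 1/√(1 − (40/41)²) = 41/9 ≈ 4.556; τ_2 = 46.1/4.556 = 10.12 years.
Leg 3: γ = 1/√(1 − 0.930²) = 1/√0.1351 = 2.721; τ_3 = 14.2/2.721 = 5.219 years.
Leg 4: 0.609 years is already measured on the ship.
Total: 26.90 + 10.12 + 5.219 + 0.6090 years.

τ = 42.8 years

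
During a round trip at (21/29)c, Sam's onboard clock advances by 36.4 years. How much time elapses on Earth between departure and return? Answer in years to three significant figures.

γ = 1/√(1 − (21/29)²) = 29/20 = 1.450
Earth-frame duration is the dilated interval: Δt = γτ = 1.450 × 36.4 years.

Δt = 52.8 years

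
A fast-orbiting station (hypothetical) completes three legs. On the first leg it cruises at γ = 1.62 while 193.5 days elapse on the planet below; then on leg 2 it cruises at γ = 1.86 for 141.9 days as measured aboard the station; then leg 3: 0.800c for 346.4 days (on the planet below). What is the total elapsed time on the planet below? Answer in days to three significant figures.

Leg 1: 193.5 days is already measured on the planet below.
Leg 2: γ = 1.86; Δt_2 = 1.860 × 141.9 = 263.9 days.
Leg 3: 346.4 days is already measured on the planet below.
Total: 193.5 + 263.9 + 346.4 days.

Δt = 804 days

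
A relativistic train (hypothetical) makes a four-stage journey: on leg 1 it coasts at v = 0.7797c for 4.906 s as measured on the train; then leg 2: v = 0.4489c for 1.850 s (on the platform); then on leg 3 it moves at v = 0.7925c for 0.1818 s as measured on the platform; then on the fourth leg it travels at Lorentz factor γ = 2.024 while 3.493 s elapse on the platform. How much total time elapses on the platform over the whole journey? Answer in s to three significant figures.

Leg 1: γ = 1/√(1 − 0.7797²) = 1/√0.3921 = 1.597; Δt_1 = 1.597 × 4.906 = 7.835 s.
Leg 2: 1.850 s is already measured on the platform.
Leg 3: 0.1818 s is already measured on the platform.
Leg 4: 3.493 s is already measured on the platform.
Total: 7.835 + 1.850 + 0.1818 + 3.493 s.

Δt = 13.4 s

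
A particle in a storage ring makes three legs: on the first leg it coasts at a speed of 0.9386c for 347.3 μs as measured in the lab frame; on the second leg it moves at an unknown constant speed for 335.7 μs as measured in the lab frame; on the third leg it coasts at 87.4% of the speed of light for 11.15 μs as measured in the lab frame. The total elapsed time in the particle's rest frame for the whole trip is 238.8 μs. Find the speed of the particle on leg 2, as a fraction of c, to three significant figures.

Leg 1: γ = 1/√(1 − 0.9386²) = 1/√0.1190 = 2.898; τ_1 = 347.3/2.898 = 119.8 μs.
Leg 2: speed unknown; τ_2 = 335.7/γ_2.
Leg 3: β = 0.874; γ = 1/√(1 − 0.874²) = 1/√0.2361 = 2.058; τ_3 = 11.15/2.058 = 5.418 μs.
Total proper time: 119.8 + τ_2 + 5.418 = 238.8, so τ_2 = 238.8 − 125.2 = 113.6 μs.
γ_2 = 335.7/113.6 = 2.956; β = √(1 − 1/γ²) = √0.8856.

β = 0.941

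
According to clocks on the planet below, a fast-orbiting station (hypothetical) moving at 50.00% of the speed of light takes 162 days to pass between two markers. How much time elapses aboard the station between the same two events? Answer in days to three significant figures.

τ = 140 days

β = 0.5000; γ = 1/√(1 − 0.5000²) = 1/√0.7500 = 1.155
The interval measured on the planet below is the dilated one; the clock aboard the station measures the proper time τ = Δt/γ = 162/1.155 days.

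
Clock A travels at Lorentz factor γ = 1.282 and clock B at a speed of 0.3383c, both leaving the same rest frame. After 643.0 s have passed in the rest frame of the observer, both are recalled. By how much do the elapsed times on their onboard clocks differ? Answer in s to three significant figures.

A: γ = 1.282; τ_A = 643.0/1.282 = 501.6 s.
B: γ = 1/√(1 − 0.3383²) = 1/√0.8856 = 1.063; τ_B = 643.0/1.063 = 605.1 s.

|τ_A − τ_B| = 104 s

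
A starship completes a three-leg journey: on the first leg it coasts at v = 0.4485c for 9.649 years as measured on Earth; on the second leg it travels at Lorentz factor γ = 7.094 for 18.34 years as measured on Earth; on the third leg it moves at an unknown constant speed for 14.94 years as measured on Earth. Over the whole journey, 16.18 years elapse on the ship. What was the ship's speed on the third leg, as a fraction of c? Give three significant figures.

β = 0.943

Leg 1: γ = 1/√(1 − 0.4485²) = 1/√0.7988 = 1.119; τ_1 = 9.649/1.119 = 8.624 years.
Leg 2: γ = 7.094; τ_2 = 18.34/7.094 = 2.585 years.
Leg 3: speed unknown; τ_3 = 14.94/γ_3.
Total proper time: 8.624 + 2.585 + τ_3 = 16.18, so τ_3 = 16.18 − 11.21 = 4.971 years.
γ_3 = 14.94/4.971 = 3.006; β = √(1 − 1/γ²) = √0.8893.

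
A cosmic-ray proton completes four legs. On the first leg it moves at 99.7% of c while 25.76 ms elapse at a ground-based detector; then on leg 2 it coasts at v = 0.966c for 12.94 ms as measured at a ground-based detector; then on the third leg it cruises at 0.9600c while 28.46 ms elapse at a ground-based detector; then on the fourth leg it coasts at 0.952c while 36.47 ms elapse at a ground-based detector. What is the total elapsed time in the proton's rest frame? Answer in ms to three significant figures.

τ = 24.5 ms

Leg 1: β = 0.997; γ = 1/√(1 − 0.997²) = 1/√0.005991 = 12.92; τ_1 = 25.76/12.92 = 1.994 ms.
Leg 2: γ = 1/√(1 − 0.966²) = 1/√0.06684 = 3.868; τ_2 = 12.94/3.868 = 3.346 ms.
Leg 3: γ = 1/√(1 − 0.9600²) = 1/√0.07840 = 3.571; τ_3 = 28.46/3.571 = 7.969 ms.
Leg 4: γ = 1/√(1 − 0.952²) = 1/√0.09370 = 3.267; τ_4 = 36.47/3.267 = 11.16 ms.
Total: 1.994 + 3.346 + 7.969 + 11.16 ms.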